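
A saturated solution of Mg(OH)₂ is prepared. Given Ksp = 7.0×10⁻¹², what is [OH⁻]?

Mg(OH)₂(s) ⇌ Mg²⁺(aq) + 2 OH⁻(aq)
With molar solubility s: [Mg²⁺] = s, [OH⁻] = 2s.
Ksp = [Mg²⁺][OH⁻]^2 = s · (2s)^2 = 4s^3 = 7.0×10⁻¹²
s = 1.2×10⁻⁴ mol/L
[OH⁻] = 2s = 2.4×10⁻⁴ mol/L

2.4×10⁻⁴ M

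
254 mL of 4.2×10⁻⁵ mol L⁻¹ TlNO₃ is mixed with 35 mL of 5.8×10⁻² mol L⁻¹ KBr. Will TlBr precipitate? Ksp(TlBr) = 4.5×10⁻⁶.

Total volume after mixing = 254 + 35 = 289 mL.
[Tl⁺] = (4.2×10⁻⁵)(254)/289 = 3.7×10⁻⁵ mol L⁻¹
[Br⁻] = (5.8×10⁻²)(35)/289 = 7.0×10⁻³ mol L⁻¹
Q = [Tl⁺][Br⁻] = 2.6×10⁻⁷
Q < Ksp (2.6×10⁻⁷ vs 4.5×10⁻⁶); the solution remains unsaturated and no precipitate forms.

No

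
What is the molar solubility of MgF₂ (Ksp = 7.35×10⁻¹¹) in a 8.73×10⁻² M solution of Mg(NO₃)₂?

MgF₂(s) ⇌ Mg²⁺(aq) + 2 F⁻(aq)
With Mg²⁺ already at 8.73×10⁻² M and s small, take [Mg²⁺] ≈ 8.73×10⁻² M and [F⁻] = 2s.
Ksp = [Mg²⁺][F⁻]^2 = (8.73×10⁻²)(2s)^2
(2s)^2 = 7.35×10⁻¹¹ / (8.73×10⁻²) = 8.42×10⁻¹⁰
s = 1.45×10⁻⁵ M

1.45×10⁻⁵ M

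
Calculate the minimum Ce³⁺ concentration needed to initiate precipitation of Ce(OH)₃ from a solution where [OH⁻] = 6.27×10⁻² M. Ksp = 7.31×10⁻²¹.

Each salt precipitates once Q = Ksp for that salt.
Ce(OH)₃(s) ⇌ Ce³⁺(aq) + 3 OH⁻(aq)
Ksp = [Ce³⁺][OH⁻]^3 = [Ce³⁺](6.27×10⁻²)^3
[Ce³⁺] = 7.31×10⁻²¹ / (6.27×10⁻²)^3 = 2.97×10⁻¹⁷
[Ce³⁺] = 2.97×10⁻¹⁷ M

2.97×10⁻¹⁷ M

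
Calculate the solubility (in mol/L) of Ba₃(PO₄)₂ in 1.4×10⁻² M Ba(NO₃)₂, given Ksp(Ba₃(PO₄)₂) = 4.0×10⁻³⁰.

Ba₃(PO₄)₂(s) ⇌ 3 Ba²⁺(aq) + 2 PO₄³⁻(aq)
Let s be the solubility of Ba₃(PO₄)₂ here. The common ion gives [Ba²⁺] ≈ 1.4×10⁻² M, and [PO₄³⁻] = 2s.
Ksp = [Ba²⁺]^3[PO₄³⁻]^2 = (1.4×10⁻²)^3(2s)^2
(2s)^2 = 4.0×10⁻³⁰ / (1.4×10⁻²)^3 = 1.5×10⁻²⁴
s = 6.0×10⁻¹³ M

6.0×10⁻¹³ M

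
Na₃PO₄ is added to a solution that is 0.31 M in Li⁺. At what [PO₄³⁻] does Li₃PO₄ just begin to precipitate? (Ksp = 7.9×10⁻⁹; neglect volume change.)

Each salt precipitates once Q = Ksp for that salt.
Li₃PO₄(s) ⇌ 3 Li⁺(aq) + PO₄³⁻(aq)
Ksp = [Li⁺]^3[PO₄³⁻] = [PO₄³⁻](0.31)^3
[PO₄³⁻] = 7.9×10⁻⁹ / (0.31)^3 = 2.7×10⁻⁷
[PO₄³⁻] = 2.7×10⁻⁷ M

2.7×10⁻⁷ M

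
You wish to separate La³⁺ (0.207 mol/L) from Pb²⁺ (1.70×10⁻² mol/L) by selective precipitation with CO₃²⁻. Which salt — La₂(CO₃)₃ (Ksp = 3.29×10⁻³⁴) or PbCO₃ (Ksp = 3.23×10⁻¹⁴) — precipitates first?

Each salt precipitates once Q = Ksp for that salt.
For La₂(CO₃)₃: [CO₃²⁻] = (Ksp/[La³⁺]^2)^(1/3) = 1.97×10⁻¹¹ mol/L
For PbCO₃: [CO₃²⁻] = (Ksp/[Pb²⁺]) = 1.90×10⁻¹² mol/L
PbCO₃ requires the lower [CO₃²⁻], so it precipitates first.

PbCO₃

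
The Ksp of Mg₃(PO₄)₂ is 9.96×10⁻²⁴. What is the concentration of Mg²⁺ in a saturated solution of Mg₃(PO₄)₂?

Mg₃(PO₄)₂(s) ⇌ 3 Mg²⁺(aq) + 2 PO₄³⁻(aq)
With molar solubility s: [Mg²⁺] = 3s, [PO₄³⁻] = 2s.
Ksp = [Mg²⁺]^3[PO₄³⁻]^2 = (3s)^3 · (2s)^2 = 108s^5 = 9.96×10⁻²⁴
s = 9.84×10⁻⁶ M
[Mg²⁺] = 3s = 2.95×10⁻⁵ M

2.95×10⁻⁵ M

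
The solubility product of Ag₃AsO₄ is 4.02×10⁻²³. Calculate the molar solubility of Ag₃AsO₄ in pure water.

1.10×10⁻⁶ M

Ag₃AsO₄(s) ⇌ 3 Ag⁺(aq) + AsO₄³⁻(aq)
For each mole of Ag₃AsO₄ that dissolves per liter, [Ag⁺] = 3s and [AsO₄³⁻] = s; let s denote this solubility.
Ksp = [Ag⁺]^3[AsO₄³⁻] = (3s)^3 · s = 27s^4
27s^4 = 4.02×10⁻²³  ⇒  s^4 = 1.49×10⁻²⁴
s = 1.10×10⁻⁶ M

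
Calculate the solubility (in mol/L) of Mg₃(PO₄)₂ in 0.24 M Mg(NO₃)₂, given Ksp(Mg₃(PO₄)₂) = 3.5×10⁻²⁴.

Mg₃(PO₄)₂(s) ⇌ 3 Mg²⁺(aq) + 2 PO₄³⁻(aq)
Mg²⁺ is already present at 0.24 M. If s mol/L of Mg₃(PO₄)₂ dissolves, [PO₄³⁻] = 2s while [Mg²⁺] ≈ 0.24 M.
Ksp = [Mg²⁺]^3[PO₄³⁻]^2 = (0.24)^3(2s)^2
(2s)^2 = 3.5×10⁻²⁴ / (0.24)^3 = 2.5×10⁻²²
s = 8.0×10⁻¹² M

8.0×10⁻¹² M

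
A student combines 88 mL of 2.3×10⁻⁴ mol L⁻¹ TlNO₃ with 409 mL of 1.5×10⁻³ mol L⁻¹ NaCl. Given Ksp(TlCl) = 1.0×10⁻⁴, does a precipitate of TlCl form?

The combined volume is 497 mL.
[Tl⁺] = (2.3×10⁻⁴)(88)/497 = 4.1×10⁻⁵ mol L⁻¹
[Cl⁻] = (1.5×10⁻³)(409)/497 = 1.2×10⁻³ mol L⁻¹
Q = [Tl⁺][Cl⁻] = 5.0×10⁻⁸
Q < Ksp (5.0×10⁻⁸ vs 1.0×10⁻⁴); the solution remains unsaturated and no precipitate forms.

No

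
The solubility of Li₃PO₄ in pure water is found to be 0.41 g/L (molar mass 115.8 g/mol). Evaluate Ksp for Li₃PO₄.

Ksp = 4.2×10⁻⁹

Molar solubility s = (0.41 g/L) / (115.8 g/mol) = 3.541×10⁻³ mol/L
Li₃PO₄(s) ⇌ 3 Li⁺(aq) + PO₄³⁻(aq)
With molar solubility s: [Li⁺] = 3s, [PO₄³⁻] = s.
Ksp = [Li⁺]^3[PO₄³⁻] = (3s)^3 · s = 27s^4
Ksp = 27 × (3.541×10⁻³)^4 = 4.2×10⁻⁹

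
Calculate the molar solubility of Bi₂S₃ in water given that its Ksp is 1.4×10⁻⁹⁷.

Bi₂S₃(s) ⇌ 2 Bi³⁺(aq) + 3 S²⁻(aq)
With molar solubility s: [Bi³⁺] = 2s, [S²⁻] = 3s.
Ksp = [Bi³⁺]^2[S²⁻]^3 = (2s)^2 · (3s)^3 = 108s^5
108s^5 = 1.4×10⁻⁹⁷  ⇒  s^5 = 1.3×10⁻⁹⁹
Taking the 5th root, s = 1.7×10⁻²⁰ mol L⁻¹.

1.7×10⁻²⁰ M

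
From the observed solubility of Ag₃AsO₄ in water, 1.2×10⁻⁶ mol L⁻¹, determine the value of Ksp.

Ag₃AsO₄(s) ⇌ 3 Ag⁺(aq) + AsO₄³⁻(aq)
If s mol/L of Ag₃AsO₄ dissolves, [Ag⁺] = 3s and [AsO₄³⁻] = s.
Ksp = [Ag⁺]^3[AsO₄³⁻] = (3s)^3 · s = 27s^4
Ksp = 27 × (1.2×10⁻⁶)^4 = 5.6×10⁻²³

Ksp = 5.6×10⁻²³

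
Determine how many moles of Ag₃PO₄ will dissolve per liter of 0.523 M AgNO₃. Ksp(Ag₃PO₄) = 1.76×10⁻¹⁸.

1.23×10⁻¹⁷ M

Ag₃PO₄(s) ⇌ 3 Ag⁺(aq) + PO₄³⁻(aq)
The solution already contains Ag⁺ at 0.523 M. Let s be the molar solubility of Ag₃PO₄.
[Ag⁺] ≈ 0.523 M (common ion dominates); [PO₄³⁻] = s.
Ksp = [Ag⁺]^3[PO₄³⁻] = (0.523)^3s
s = 1.76×10⁻¹⁸ / (0.523)^3 = 1.23×10⁻¹⁷
s = 1.23×10⁻¹⁷ M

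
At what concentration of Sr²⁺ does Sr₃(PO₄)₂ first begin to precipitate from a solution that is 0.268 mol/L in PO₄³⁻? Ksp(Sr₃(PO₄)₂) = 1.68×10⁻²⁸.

Precipitation of each salt begins when its ion product equals Ksp.
Sr₃(PO₄)₂(s) ⇌ 3 Sr²⁺(aq) + 2 PO₄³⁻(aq)
Ksp = [Sr²⁺]^3[PO₄³⁻]^2 = [Sr²⁺]^3(0.268)^2
[Sr²⁺]^3 = 1.68×10⁻²⁸ / (0.268)^2 = 2.34×10⁻²⁷
[Sr²⁺] = 1.33×10⁻⁹ mol/L

1.33×10⁻⁹ M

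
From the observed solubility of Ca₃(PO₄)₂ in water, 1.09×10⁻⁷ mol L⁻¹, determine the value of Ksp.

Ca₃(PO₄)₂(s) ⇌ 3 Ca²⁺(aq) + 2 PO₄³⁻(aq)
With molar solubility s: [Ca²⁺] = 3s, [PO₄³⁻] = 2s.
Ksp = [Ca²⁺]^3[PO₄³⁻]^2 = (3s)^3 · (2s)^2 = 108s^5
Ksp = 108 × (1.09×10⁻⁷)^5 = 1.66×10⁻³³

Ksp = 1.66×10⁻³³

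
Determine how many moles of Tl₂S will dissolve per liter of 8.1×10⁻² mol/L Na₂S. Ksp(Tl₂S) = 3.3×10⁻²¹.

1.0×10⁻¹⁰ M

Tl₂S(s) ⇌ 2 Tl⁺(aq) + S²⁻(aq)
With S²⁻ already at 8.1×10⁻² mol/L and s small, take [S²⁻] ≈ 8.1×10⁻² mol/L and [Tl⁺] = 2s.
Ksp = [Tl⁺]^2[S²⁻] = (2s)^2(8.1×10⁻²)
(2s)^2 = 3.3×10⁻²¹ / (8.1×10⁻²) = 4.1×10⁻²⁰
s = 1.0×10⁻¹⁰ mol/L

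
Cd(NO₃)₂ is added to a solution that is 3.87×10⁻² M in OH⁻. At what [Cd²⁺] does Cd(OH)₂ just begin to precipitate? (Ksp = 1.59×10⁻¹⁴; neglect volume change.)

1.06×10⁻¹¹ M

Precipitation begins when Q = Ksp.
Cd(OH)₂(s) ⇌ Cd²⁺(aq) + 2 OH⁻(aq)
Ksp = [Cd²⁺][OH⁻]^2 = [Cd²⁺](3.87×10⁻²)^2
[Cd²⁺] = 1.59×10⁻¹⁴ / (3.87×10⁻²)^2 = 1.06×10⁻¹¹
[Cd²⁺] = 1.06×10⁻¹¹ M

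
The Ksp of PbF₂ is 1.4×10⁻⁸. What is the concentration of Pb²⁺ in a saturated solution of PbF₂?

PbF₂(s) ⇌ Pb²⁺(aq) + 2 F⁻(aq)
For each mole of PbF₂ that dissolves per liter, [Pb²⁺] = s and [F⁻] = 2s; let s denote this solubility.
Ksp = [Pb²⁺][F⁻]^2 = s · (2s)^2 = 4s^3 = 1.4×10⁻⁸
s = 1.5×10⁻³ mol L⁻¹
[Pb²⁺] = s = 1.5×10⁻³ mol L⁻¹

1.5×10⁻³ M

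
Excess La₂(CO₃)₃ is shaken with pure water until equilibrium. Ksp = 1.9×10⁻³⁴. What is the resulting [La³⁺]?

1.4×10⁻⁷ M

La₂(CO₃)₃(s) ⇌ 2 La³⁺(aq) + 3 CO₃²⁻(aq)
Let s be the molar solubility. Then [La³⁺] = 2s and [CO₃²⁻] = 3s.
Ksp = [La³⁺]^2[CO₃²⁻]^3 = (2s)^2 · (3s)^3 = 108s^5 = 1.9×10⁻³⁴
s = 7.1×10⁻⁸ mol/L
[La³⁺] = 2s = 1.4×10⁻⁷ mol/L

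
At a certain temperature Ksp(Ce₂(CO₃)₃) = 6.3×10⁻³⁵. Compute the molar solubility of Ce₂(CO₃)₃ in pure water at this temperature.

5.7×10⁻⁸ M

Ce₂(CO₃)₃(s) ⇌ 2 Ce³⁺(aq) + 3 CO₃²⁻(aq)
With molar solubility s: [Ce³⁺] = 2s, [CO₃²⁻] = 3s.
Ksp = [Ce³⁺]^2[CO₃²⁻]^3 = (2s)^2 · (3s)^3 = 108s^5
108s^5 = 6.3×10⁻³⁵  ⇒  s^5 = 5.8×10⁻³⁷
Taking the 5th root, s = 5.7×10⁻⁸ mol/L.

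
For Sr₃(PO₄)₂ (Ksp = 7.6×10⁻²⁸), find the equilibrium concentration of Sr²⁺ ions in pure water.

Sr₃(PO₄)₂(s) ⇌ 3 Sr²⁺(aq) + 2 PO₄³⁻(aq)
If s mol/L of Sr₃(PO₄)₂ dissolves, [Sr²⁺] = 3s and [PO₄³⁻] = 2s.
Ksp = [Sr²⁺]^3[PO₄³⁻]^2 = (3s)^3 · (2s)^2 = 108s^5 = 7.6×10⁻²⁸
s = 1.5×10⁻⁶ mol L⁻¹
[Sr²⁺] = 3s = 4.4×10⁻⁶ mol L⁻¹

4.4×10⁻⁶ M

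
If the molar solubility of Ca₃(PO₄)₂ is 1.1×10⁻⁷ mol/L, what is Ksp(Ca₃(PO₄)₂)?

Ksp = 1.7×10⁻³³

Ca₃(PO₄)₂(s) ⇌ 3 Ca²⁺(aq) + 2 PO₄³⁻(aq)
If s mol/L of Ca₃(PO₄)₂ dissolves, [Ca²⁺] = 3s and [PO₄³⁻] = 2s.
Ksp = [Ca²⁺]^3[PO₄³⁻]^2 = (3s)^3 · (2s)^2 = 108s^5
Ksp = 108 × (1.1×10⁻⁷)^5 = 1.7×10⁻³³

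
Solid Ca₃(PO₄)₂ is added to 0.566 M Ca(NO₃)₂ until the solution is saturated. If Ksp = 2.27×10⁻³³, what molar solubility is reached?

Ca₃(PO₄)₂(s) ⇌ 3 Ca²⁺(aq) + 2 PO₄³⁻(aq)
Let s be the solubility of Ca₃(PO₄)₂ here. The common ion gives [Ca²⁺] ≈ 0.566 M, and [PO₄³⁻] = 2s.
Ksp = [Ca²⁺]^3[PO₄³⁻]^2 = (0.566)^3(2s)^2
(2s)^2 = 2.27×10⁻³³ / (0.566)^3 = 1.25×10⁻³²
s = 5.59×10⁻¹⁷ M

5.59×10⁻¹⁷ M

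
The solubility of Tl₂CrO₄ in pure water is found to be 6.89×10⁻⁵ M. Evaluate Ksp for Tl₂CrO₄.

Tl₂CrO₄(s) ⇌ 2 Tl⁺(aq) + CrO₄²⁻(aq)
If s mol/L of Tl₂CrO₄ dissolves, [Tl⁺] = 2s and [CrO₄²⁻] = s.
Ksp = [Tl⁺]^2[CrO₄²⁻] = (2s)^2 · s = 4s^3
Ksp = 4 × (6.89×10⁻⁵)^3 = 1.31×10⁻¹²

Ksp = 1.31×10⁻¹²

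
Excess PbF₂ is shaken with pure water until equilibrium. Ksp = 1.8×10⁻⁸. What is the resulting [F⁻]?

3.3×10⁻³ M

PbF₂(s) ⇌ Pb²⁺(aq) + 2 F⁻(aq)
With molar solubility s: [Pb²⁺] = s, [F⁻] = 2s.
Ksp = [Pb²⁺][F⁻]^2 = s · (2s)^2 = 4s^3 = 1.8×10⁻⁸
s = 1.7×10⁻³ mol/L
[F⁻] = 2s = 3.3×10⁻³ mol/L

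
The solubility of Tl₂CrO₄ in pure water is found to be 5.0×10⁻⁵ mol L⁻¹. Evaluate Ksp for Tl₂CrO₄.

Ksp = 5.0×10⁻¹³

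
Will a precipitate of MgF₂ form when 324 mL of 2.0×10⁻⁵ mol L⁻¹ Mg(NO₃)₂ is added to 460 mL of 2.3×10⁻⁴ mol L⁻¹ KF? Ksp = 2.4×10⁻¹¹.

Total volume after mixing = 324 + 460 = 784 mL.
[Mg²⁺] = (2.0×10⁻⁵)(324)/784 = 8.3×10⁻⁶ mol L⁻¹
[F⁻] = (2.3×10⁻⁴)(460)/784 = 1.3×10⁻⁴ mol L⁻¹
Q = [Mg²⁺][F⁻]^2 = 1.5×10⁻¹³
Since Q (1.5×10⁻¹³) is less than Ksp (2.4×10⁻¹¹), no MgF₂ precipitates.

No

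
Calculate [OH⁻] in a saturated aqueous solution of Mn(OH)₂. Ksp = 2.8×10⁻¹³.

Mn(OH)₂(s) ⇌ Mn²⁺(aq) + 2 OH⁻(aq)
If s mol/L of Mn(OH)₂ dissolves, [Mn²⁺] = s and [OH⁻] = 2s.
Ksp = [Mn²⁺][OH⁻]^2 = s · (2s)^2 = 4s^3 = 2.8×10⁻¹³
s = 4.1×10⁻⁵ mol L⁻¹
[OH⁻] = 2s = 8.2×10⁻⁵ mol L⁻¹

8.2×10⁻⁵ M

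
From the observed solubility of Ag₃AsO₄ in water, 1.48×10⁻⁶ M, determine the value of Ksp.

Ksp = 1.30×10⁻²²

Ag₃AsO₄(s) ⇌ 3 Ag⁺(aq) + AsO₄³⁻(aq)
If s mol/L of Ag₃AsO₄ dissolves, [Ag⁺] = 3s and [AsO₄³⁻] = s.
Ksp = [Ag⁺]^3[AsO₄³⁻] = (3s)^3 · s = 27s^4
Ksp = 27 × (1.48×10⁻⁶)^4 = 1.30×10⁻²²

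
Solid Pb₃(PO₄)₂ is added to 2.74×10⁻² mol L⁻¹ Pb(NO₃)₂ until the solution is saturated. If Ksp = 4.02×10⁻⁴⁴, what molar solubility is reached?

2.21×10⁻²⁰ M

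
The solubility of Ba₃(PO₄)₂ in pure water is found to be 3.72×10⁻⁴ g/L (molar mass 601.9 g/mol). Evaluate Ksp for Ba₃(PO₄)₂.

Molar solubility s = (3.72×10⁻⁴ g/L) / (601.9 g/mol) = 6.1804×10⁻⁷ mol/L
Ba₃(PO₄)₂(s) ⇌ 3 Ba²⁺(aq) + 2 PO₄³⁻(aq)
Call the molar solubility s, so that [Ba²⁺] = 3s and [PO₄³⁻] = 2s.
Ksp = [Ba²⁺]^3[PO₄³⁻]^2 = (3s)^3 · (2s)^2 = 108s^5
Ksp = 108 × (6.1804×10⁻⁷)^5 = 9.74×10⁻³⁰

Ksp = 9.74×10⁻³⁰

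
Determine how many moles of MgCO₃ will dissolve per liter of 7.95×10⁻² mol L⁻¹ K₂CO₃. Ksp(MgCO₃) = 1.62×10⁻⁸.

MgCO₃(s) ⇌ Mg²⁺(aq) + CO₃²⁻(aq)
With CO₃²⁻ already at 7.95×10⁻² mol L⁻¹ and s small, take [CO₃²⁻] ≈ 7.95×10⁻² mol L⁻¹ and [Mg²⁺] = s.
Ksp = [Mg²⁺][CO₃²⁻] = s(7.95×10⁻²)
s = 1.62×10⁻⁸ / (7.95×10⁻²) = 2.04×10⁻⁷
s = 2.04×10⁻⁷ mol L⁻¹

2.04×10⁻⁷ M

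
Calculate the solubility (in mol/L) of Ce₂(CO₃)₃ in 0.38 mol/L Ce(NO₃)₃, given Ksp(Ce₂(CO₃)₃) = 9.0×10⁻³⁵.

2.8×10⁻¹² M

Ce₂(CO₃)₃(s) ⇌ 2 Ce³⁺(aq) + 3 CO₃²⁻(aq)
Let s be the solubility of Ce₂(CO₃)₃ here. The common ion gives [Ce³⁺] ≈ 0.38 mol/L, and [CO₃²⁻] = 3s.
Ksp = [Ce³⁺]^2[CO₃²⁻]^3 = (0.38)^2(3s)^3
(3s)^3 = 9.0×10⁻³⁵ / (0.38)^2 = 6.2×10⁻³⁴
s = 2.8×10⁻¹² mol/L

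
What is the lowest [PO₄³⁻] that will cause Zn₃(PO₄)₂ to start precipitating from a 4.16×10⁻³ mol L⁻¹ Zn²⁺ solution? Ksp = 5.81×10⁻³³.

Precipitation begins when Q = Ksp.
Zn₃(PO₄)₂(s) ⇌ 3 Zn²⁺(aq) + 2 PO₄³⁻(aq)
Ksp = [Zn²⁺]^3[PO₄³⁻]^2 = [PO₄³⁻]^2(4.16×10⁻³)^3
[PO₄³⁻]^2 = 5.81×10⁻³³ / (4.16×10⁻³)^3 = 8.07×10⁻²⁶
[PO₄³⁻] = 2.84×10⁻¹³ mol L⁻¹

2.84×10⁻¹³ M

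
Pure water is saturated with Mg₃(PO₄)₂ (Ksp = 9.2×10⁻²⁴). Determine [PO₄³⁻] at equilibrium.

1.9×10⁻⁵ M

Mg₃(PO₄)₂(s) ⇌ 3 Mg²⁺(aq) + 2 PO₄³⁻(aq)
Let s be the molar solubility. Then [Mg²⁺] = 3s and [PO₄³⁻] = 2s.
Ksp = [Mg²⁺]^3[PO₄³⁻]^2 = (3s)^3 · (2s)^2 = 108s^5 = 9.2×10⁻²⁴
s = 9.7×10⁻⁶ mol/L
[PO₄³⁻] = 2s = 1.9×10⁻⁵ mol/L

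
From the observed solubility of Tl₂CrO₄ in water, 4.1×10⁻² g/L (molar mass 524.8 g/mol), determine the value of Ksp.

Convert to molarity: s = 4.1×10⁻² / 524.8 = 7.813×10⁻⁵ mol/L
Tl₂CrO₄(s) ⇌ 2 Tl⁺(aq) + CrO₄²⁻(aq)
Let s be the molar solubility. Then [Tl⁺] = 2s and [CrO₄²⁻] = s.
Ksp = [Tl⁺]^2[CrO₄²⁻] = (2s)^2 · s = 4s^3
Ksp = 4 × (7.813×10⁻⁵)^3 = 1.9×10⁻¹²

Ksp = 1.9×10⁻¹²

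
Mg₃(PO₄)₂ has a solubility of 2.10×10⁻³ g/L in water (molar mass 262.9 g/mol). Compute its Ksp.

Molar solubility s = (2.10×10⁻³ g/L) / (262.9 g/mol) = 7.9878×10⁻⁶ mol/L
Mg₃(PO₄)₂(s) ⇌ 3 Mg²⁺(aq) + 2 PO₄³⁻(aq)
If s mol/L of Mg₃(PO₄)₂ dissolves, [Mg²⁺] = 3s and [PO₄³⁻] = 2s.
Ksp = [Mg²⁺]^3[PO₄³⁻]^2 = (3s)^3 · (2s)^2 = 108s^5
Ksp = 108 × (7.9878×10⁻⁶)^5 = 3.51×10⁻²⁴

Ksp = 3.51×10⁻²⁴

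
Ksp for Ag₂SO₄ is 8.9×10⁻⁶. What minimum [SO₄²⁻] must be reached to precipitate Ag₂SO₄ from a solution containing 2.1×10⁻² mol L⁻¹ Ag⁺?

2.0×10⁻² M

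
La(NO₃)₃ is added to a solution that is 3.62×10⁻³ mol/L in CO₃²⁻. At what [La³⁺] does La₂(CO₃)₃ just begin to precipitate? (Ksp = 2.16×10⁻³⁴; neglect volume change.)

6.75×10⁻¹⁴ M

Precipitation of each salt begins when its ion product equals Ksp.
La₂(CO₃)₃(s) ⇌ 2 La³⁺(aq) + 3 CO₃²⁻(aq)
Ksp = [La³⁺]^2[CO₃²⁻]^3 = [La³⁺]^2(3.62×10⁻³)^3
[La³⁺]^2 = 2.16×10⁻³⁴ / (3.62×10⁻³)^3 = 4.55×10⁻²⁷
[La³⁺] = 6.75×10⁻¹⁴ mol/L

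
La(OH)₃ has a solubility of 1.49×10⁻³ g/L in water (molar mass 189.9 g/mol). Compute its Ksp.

s = (1.49×10⁻³ g L⁻¹)/(189.9 g mol⁻¹) = 7.8462×10⁻⁶ M
La(OH)₃(s) ⇌ La³⁺(aq) + 3 OH⁻(aq)
Call the molar solubility s, so that [La³⁺] = s and [OH⁻] = 3s.
Ksp = [La³⁺][OH⁻]^3 = s · (3s)^3 = 27s^4
Ksp = 27 × (7.8462×10⁻⁶)^4 = 1.02×10⁻¹⁹

Ksp = 1.02×10⁻¹⁹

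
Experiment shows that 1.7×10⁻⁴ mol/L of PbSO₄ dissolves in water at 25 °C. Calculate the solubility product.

PbSO₄(s) ⇌ Pb²⁺(aq) + SO₄²⁻(aq)
If s mol/L of PbSO₄ dissolves, [Pb²⁺] = s and [SO₄²⁻] = s.
Ksp = [Pb²⁺][SO₄²⁻] = s · s = s^2
Ksp = (1.7×10⁻⁴)^2 = 2.9×10⁻⁸

Ksp = 2.9×10⁻⁸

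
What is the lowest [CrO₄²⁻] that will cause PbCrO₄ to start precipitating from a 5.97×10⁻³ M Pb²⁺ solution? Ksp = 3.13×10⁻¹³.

Precipitation begins when Q = Ksp.
PbCrO₄(s) ⇌ Pb²⁺(aq) + CrO₄²⁻(aq)
Ksp = [Pb²⁺][CrO₄²⁻] = [CrO₄²⁻](5.97×10⁻³)
[CrO₄²⁻] = 3.13×10⁻¹³ / (5.97×10⁻³) = 5.24×10⁻¹¹
[CrO₄²⁻] = 5.24×10⁻¹¹ M

5.24×10⁻¹¹ M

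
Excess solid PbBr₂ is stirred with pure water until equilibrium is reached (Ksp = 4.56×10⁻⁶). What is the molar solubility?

PbBr₂(s) ⇌ Pb²⁺(aq) + 2 Br⁻(aq)
For each mole of PbBr₂ that dissolves per liter, [Pb²⁺] = s and [Br⁻] = 2s; let s denote this solubility.
Ksp = [Pb²⁺][Br⁻]^2 = s · (2s)^2 = 4s^3
4s^3 = 4.56×10⁻⁶  ⇒  s^3 = 1.14×10⁻⁶
Taking the 3rd root, s = 1.04×10⁻² mol L⁻¹.

1.04×10⁻² M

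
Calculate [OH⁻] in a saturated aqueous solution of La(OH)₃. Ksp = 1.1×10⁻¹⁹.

La(OH)₃(s) ⇌ La³⁺(aq) + 3 OH⁻(aq)
Let s be the molar solubility. Then [La³⁺] = s and [OH⁻] = 3s.
Ksp = [La³⁺][OH⁻]^3 = s · (3s)^3 = 27s^4 = 1.1×10⁻¹⁹
s = 8.0×10⁻⁶ mol L⁻¹
[OH⁻] = 3s = 2.4×10⁻⁵ mol L⁻¹

2.4×10⁻⁵ M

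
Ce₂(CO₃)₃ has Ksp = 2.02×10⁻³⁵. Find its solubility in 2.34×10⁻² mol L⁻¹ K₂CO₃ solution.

Ce₂(CO₃)₃(s) ⇌ 2 Ce³⁺(aq) + 3 CO₃²⁻(aq)
Let s be the solubility of Ce₂(CO₃)₃ here. The common ion gives [CO₃²⁻] ≈ 2.34×10⁻² mol L⁻¹, and [Ce³⁺] = 2s.
Ksp = [Ce³⁺]^2[CO₃²⁻]^3 = (2s)^2(2.34×10⁻²)^3
(2s)^2 = 2.02×10⁻³⁵ / (2.34×10⁻²)^3 = 1.58×10⁻³⁰
s = 6.28×10⁻¹⁶ mol L⁻¹

6.28×10⁻¹⁶ M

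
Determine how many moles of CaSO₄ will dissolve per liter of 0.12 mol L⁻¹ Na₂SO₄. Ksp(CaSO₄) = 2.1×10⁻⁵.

1.8×10⁻⁴ M

CaSO₄(s) ⇌ Ca²⁺(aq) + SO₄²⁻(aq)
SO₄²⁻ is already present at 0.12 mol L⁻¹. If s mol/L of CaSO₄ dissolves, [Ca²⁺] = s while [SO₄²⁻] ≈ 0.12 mol L⁻¹.
Ksp = [Ca²⁺][SO₄²⁻] = s(0.12)
s = 2.1×10⁻⁵ / (0.12) = 1.8×10⁻⁴
s = 1.8×10⁻⁴ mol L⁻¹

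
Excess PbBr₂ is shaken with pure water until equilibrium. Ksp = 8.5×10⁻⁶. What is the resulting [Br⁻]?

2.6×10⁻² M

PbBr₂(s) ⇌ Pb²⁺(aq) + 2 Br⁻(aq)
If s mol/L of PbBr₂ dissolves, [Pb²⁺] = s and [Br⁻] = 2s.
Ksp = [Pb²⁺][Br⁻]^2 = s · (2s)^2 = 4s^3 = 8.5×10⁻⁶
s = 1.3×10⁻² mol L⁻¹
[Br⁻] = 2s = 2.6×10⁻² mol L⁻¹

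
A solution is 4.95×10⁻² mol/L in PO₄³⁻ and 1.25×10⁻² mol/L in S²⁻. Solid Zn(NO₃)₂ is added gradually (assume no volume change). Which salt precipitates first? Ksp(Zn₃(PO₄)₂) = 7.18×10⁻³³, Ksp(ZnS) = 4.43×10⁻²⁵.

ZnS

Precipitation begins when Q = Ksp.
For Zn₃(PO₄)₂: [Zn²⁺] = (Ksp/[PO₄³⁻]^2)^(1/3) = 1.43×10⁻¹⁰ mol/L
For ZnS: [Zn²⁺] = (Ksp/[S²⁻]) = 3.54×10⁻²³ mol/L
ZnS requires the lower [Zn²⁺], so it precipitates first.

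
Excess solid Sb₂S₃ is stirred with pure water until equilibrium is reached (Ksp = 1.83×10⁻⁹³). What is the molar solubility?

Sb₂S₃(s) ⇌ 2 Sb³⁺(aq) + 3 S²⁻(aq)
If s mol/L of Sb₂S₃ dissolves, [Sb³⁺] = 2s and [S²⁻] = 3s.
Ksp = [Sb³⁺]^2[S²⁻]^3 = (2s)^2 · (3s)^3 = 108s^5
108s^5 = 1.83×10⁻⁹³  ⇒  s^5 = 1.69×10⁻⁹⁵
s = 1.11×10⁻¹⁹ mol L⁻¹

1.11×10⁻¹⁹ M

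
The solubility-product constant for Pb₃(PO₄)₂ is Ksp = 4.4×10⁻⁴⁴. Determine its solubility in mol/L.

Pb₃(PO₄)₂(s) ⇌ 3 Pb²⁺(aq) + 2 PO₄³⁻(aq)
Let s be the molar solubility. Then [Pb²⁺] = 3s and [PO₄³⁻] = 2s.
Ksp = [Pb²⁺]^3[PO₄³⁻]^2 = (3s)^3 · (2s)^2 = 108s^5
108s^5 = 4.4×10⁻⁴⁴  ⇒  s^5 = 4.1×10⁻⁴⁶
s = (4.1×10⁻⁴⁶)^(1/5) = 8.4×10⁻¹⁰ mol L⁻¹

8.4×10⁻¹⁰ M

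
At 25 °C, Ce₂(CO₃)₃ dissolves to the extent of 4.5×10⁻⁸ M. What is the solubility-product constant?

Ce₂(CO₃)₃(s) ⇌ 2 Ce³⁺(aq) + 3 CO₃²⁻(aq)
Let s be the molar solubility. Then [Ce³⁺] = 2s and [CO₃²⁻] = 3s.
Ksp = [Ce³⁺]^2[CO₃²⁻]^3 = (2s)^2 · (3s)^3 = 108s^5
Ksp = 108 × (4.5×10⁻⁸)^5 = 2.0×10⁻³⁵

Ksp = 2.0×10⁻³⁵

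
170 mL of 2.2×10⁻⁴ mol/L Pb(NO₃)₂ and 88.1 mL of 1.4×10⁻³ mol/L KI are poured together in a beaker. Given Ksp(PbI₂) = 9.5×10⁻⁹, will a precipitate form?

After mixing, V = 170 mL + 88.1 mL = 258.1 mL.
[Pb²⁺] = (2.2×10⁻⁴)(170)/258.1 = 1.4×10⁻⁴ mol/L
[I⁻] = (1.4×10⁻³)(88.1)/258.1 = 4.8×10⁻⁴ mol/L
Q = [Pb²⁺][I⁻]^2 = 3.3×10⁻¹¹
Q = 3.3×10⁻¹¹ < Ksp = 9.5×10⁻⁹, so the solution is unsaturated and no precipitate forms.

No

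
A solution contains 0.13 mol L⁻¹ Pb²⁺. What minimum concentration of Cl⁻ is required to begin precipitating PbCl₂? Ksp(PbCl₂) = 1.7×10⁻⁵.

1.1×10⁻² M

A salt starts to precipitate once the ion product Q reaches its Ksp.
PbCl₂(s) ⇌ Pb²⁺(aq) + 2 Cl⁻(aq)
Ksp = [Pb²⁺][Cl⁻]^2 = [Cl⁻]^2(0.13)
[Cl⁻]^2 = 1.7×10⁻⁵ / (0.13) = 1.3×10⁻⁴
[Cl⁻] = 1.1×10⁻² mol L⁻¹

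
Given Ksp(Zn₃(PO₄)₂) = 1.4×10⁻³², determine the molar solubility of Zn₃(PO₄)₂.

1.7×10⁻⁷ M

Zn₃(PO₄)₂(s) ⇌ 3 Zn²⁺(aq) + 2 PO₄³⁻(aq)
With molar solubility s: [Zn²⁺] = 3s, [PO₄³⁻] = 2s.
Ksp = [Zn²⁺]^3[PO₄³⁻]^2 = (3s)^3 · (2s)^2 = 108s^5
108s^5 = 1.4×10⁻³²  ⇒  s^5 = 1.3×10⁻³⁴
s = (1.3×10⁻³⁴)^(1/5) = 1.7×10⁻⁷ mol L⁻¹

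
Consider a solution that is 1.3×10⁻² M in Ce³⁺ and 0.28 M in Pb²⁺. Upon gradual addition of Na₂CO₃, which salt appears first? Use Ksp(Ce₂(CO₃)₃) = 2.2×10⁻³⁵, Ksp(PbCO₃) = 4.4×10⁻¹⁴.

PbCO₃

Precipitation of each salt begins when its ion product equals Ksp.
For Ce₂(CO₃)₃: [CO₃²⁻] = (Ksp/[Ce³⁺]^2)^(1/3) = 5.1×10⁻¹¹ M
For PbCO₃: [CO₃²⁻] = (Ksp/[Pb²⁺]) = 1.6×10⁻¹³ M
The smaller threshold [CO₃²⁻] is reached first, so PbCO₃ precipitates first.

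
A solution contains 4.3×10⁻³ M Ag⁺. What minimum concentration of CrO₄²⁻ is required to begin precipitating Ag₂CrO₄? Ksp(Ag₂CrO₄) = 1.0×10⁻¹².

A salt starts to precipitate once the ion product Q reaches its Ksp.
Ag₂CrO₄(s) ⇌ 2 Ag⁺(aq) + CrO₄²⁻(aq)
Ksp = [Ag⁺]^2[CrO₄²⁻] = [CrO₄²⁻](4.3×10⁻³)^2
[CrO₄²⁻] = 1.0×10⁻¹² / (4.3×10⁻³)^2 = 5.4×10⁻⁸
[CrO₄²⁻] = 5.4×10⁻⁸ M

5.4×10⁻⁸ M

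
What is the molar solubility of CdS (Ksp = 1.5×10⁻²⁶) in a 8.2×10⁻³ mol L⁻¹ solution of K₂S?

1.8×10⁻²⁴ M

CdS(s) ⇌ Cd²⁺(aq) + S²⁻(aq)
Let s be the solubility of CdS here. The common ion gives [S²⁻] ≈ 8.2×10⁻³ mol L⁻¹, and [Cd²⁺] = s.
Ksp = [Cd²⁺][S²⁻] = s(8.2×10⁻³)
s = 1.5×10⁻²⁶ / (8.2×10⁻³) = 1.8×10⁻²⁴
s = 1.8×10⁻²⁴ mol L⁻¹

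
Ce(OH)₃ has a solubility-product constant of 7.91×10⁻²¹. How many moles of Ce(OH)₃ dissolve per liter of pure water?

Ce(OH)₃(s) ⇌ Ce³⁺(aq) + 3 OH⁻(aq)
Call the molar solubility s, so that [Ce³⁺] = s and [OH⁻] = 3s.
Ksp = [Ce³⁺][OH⁻]^3 = s · (3s)^3 = 27s^4
27s^4 = 7.91×10⁻²¹  ⇒  s^4 = 2.93×10⁻²²
s = 4.14×10⁻⁶ M

4.14×10⁻⁶ M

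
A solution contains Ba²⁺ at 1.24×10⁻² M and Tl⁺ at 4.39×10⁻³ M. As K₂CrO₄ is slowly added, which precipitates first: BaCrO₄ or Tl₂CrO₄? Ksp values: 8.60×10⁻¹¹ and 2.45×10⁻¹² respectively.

The threshold for precipitation is Q = Ksp.
For BaCrO₄: [CrO₄²⁻] = (Ksp/[Ba²⁺]) = 6.94×10⁻⁹ M
For Tl₂CrO₄: [CrO₄²⁻] = (Ksp/[Tl⁺]^2) = 1.27×10⁻⁷ M
The smaller threshold [CrO₄²⁻] is reached first, so BaCrO₄ precipitates first.

BaCrO₄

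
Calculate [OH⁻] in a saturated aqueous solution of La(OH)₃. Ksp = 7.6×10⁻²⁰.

2.2×10⁻⁵ M

La(OH)₃(s) ⇌ La³⁺(aq) + 3 OH⁻(aq)
Let s be the molar solubility. Then [La³⁺] = s and [OH⁻] = 3s.
Ksp = [La³⁺][OH⁻]^3 = s · (3s)^3 = 27s^4 = 7.6×10⁻²⁰
s = 7.3×10⁻⁶ mol/L
[OH⁻] = 3s = 2.2×10⁻⁵ mol/L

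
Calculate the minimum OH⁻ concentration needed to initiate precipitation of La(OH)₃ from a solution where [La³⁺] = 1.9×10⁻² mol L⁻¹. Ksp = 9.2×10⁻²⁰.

1.7×10⁻⁶ M

Precipitation of each salt begins when its ion product equals Ksp.
La(OH)₃(s) ⇌ La³⁺(aq) + 3 OH⁻(aq)
Ksp = [La³⁺][OH⁻]^3 = [OH⁻]^3(1.9×10⁻²)
[OH⁻]^3 = 9.2×10⁻²⁰ / (1.9×10⁻²) = 4.8×10⁻¹⁸
[OH⁻] = 1.7×10⁻⁶ mol L⁻¹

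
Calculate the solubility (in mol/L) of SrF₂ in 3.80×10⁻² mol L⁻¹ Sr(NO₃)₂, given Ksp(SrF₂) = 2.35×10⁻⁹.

1.24×10⁻⁴ M

SrF₂(s) ⇌ Sr²⁺(aq) + 2 F⁻(aq)
With Sr²⁺ already at 3.80×10⁻² mol L⁻¹ and s small, take [Sr²⁺] ≈ 3.80×10⁻² mol L⁻¹ and [F⁻] = 2s.
Ksp = [Sr²⁺][F⁻]^2 = (3.80×10⁻²)(2s)^2
(2s)^2 = 2.35×10⁻⁹ / (3.80×10⁻²) = 6.18×10⁻⁸
s = 1.24×10⁻⁴ mol L⁻¹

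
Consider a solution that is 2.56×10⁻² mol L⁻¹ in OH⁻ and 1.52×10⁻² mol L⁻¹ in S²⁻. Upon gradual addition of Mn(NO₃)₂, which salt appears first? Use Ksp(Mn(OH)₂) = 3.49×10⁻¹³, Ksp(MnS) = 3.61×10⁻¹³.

MnS

A salt starts to precipitate once the ion product Q reaches its Ksp.
For Mn(OH)₂: [Mn²⁺] = (Ksp/[OH⁻]^2) = 5.33×10⁻¹⁰ mol L⁻¹
For MnS: [Mn²⁺] = (Ksp/[S²⁻]) = 2.38×10⁻¹¹ mol L⁻¹
Since MnS needs less Mn²⁺ to reach saturation, it precipitates first.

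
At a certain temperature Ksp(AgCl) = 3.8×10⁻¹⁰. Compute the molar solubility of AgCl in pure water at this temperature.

AgCl(s) ⇌ Ag⁺(aq) + Cl⁻(aq)
For each mole of AgCl that dissolves per liter, [Ag⁺] = s and [Cl⁻] = s; let s denote this solubility.
Ksp = [Ag⁺][Cl⁻] = s · s = s^2
s^2 = 3.8×10⁻¹⁰
Taking the 2nd root, s = 1.9×10⁻⁵ mol/L.

1.9×10⁻⁵ M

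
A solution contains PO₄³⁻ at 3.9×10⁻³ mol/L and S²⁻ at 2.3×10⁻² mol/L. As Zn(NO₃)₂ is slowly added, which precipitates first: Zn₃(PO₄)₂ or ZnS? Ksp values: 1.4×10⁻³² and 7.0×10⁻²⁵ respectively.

A salt starts to precipitate once the ion product Q reaches its Ksp.
For Zn₃(PO₄)₂: [Zn²⁺] = (Ksp/[PO₄³⁻]^2)^(1/3) = 9.7×10⁻¹⁰ mol/L
For ZnS: [Zn²⁺] = (Ksp/[S²⁻]) = 3.0×10⁻²³ mol/L
Since ZnS needs less Zn²⁺ to reach saturation, it precipitates first.

ZnS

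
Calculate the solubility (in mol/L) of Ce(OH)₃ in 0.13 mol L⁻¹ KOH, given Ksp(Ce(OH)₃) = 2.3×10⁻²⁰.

1.0×10⁻¹⁷ M

Ce(OH)₃(s) ⇌ Ce³⁺(aq) + 3 OH⁻(aq)
Let s be the solubility of Ce(OH)₃ here. The common ion gives [OH⁻] ≈ 0.13 mol L⁻¹, and [Ce³⁺] = s.
Ksp = [Ce³⁺][OH⁻]^3 = s(0.13)^3
s = 2.3×10⁻²⁰ / (0.13)^3 = 1.0×10⁻¹⁷
s = 1.0×10⁻¹⁷ mol L⁻¹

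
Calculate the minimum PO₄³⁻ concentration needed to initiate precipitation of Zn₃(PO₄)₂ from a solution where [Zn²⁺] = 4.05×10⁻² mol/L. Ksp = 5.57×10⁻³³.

A salt starts to precipitate once the ion product Q reaches its Ksp.
Zn₃(PO₄)₂(s) ⇌ 3 Zn²⁺(aq) + 2 PO₄³⁻(aq)
Ksp = [Zn²⁺]^3[PO₄³⁻]^2 = [PO₄³⁻]^2(4.05×10⁻²)^3
[PO₄³⁻]^2 = 5.57×10⁻³³ / (4.05×10⁻²)^3 = 8.38×10⁻²⁹
[PO₄³⁻] = 9.16×10⁻¹⁵ mol/L

9.16×10⁻¹⁵ M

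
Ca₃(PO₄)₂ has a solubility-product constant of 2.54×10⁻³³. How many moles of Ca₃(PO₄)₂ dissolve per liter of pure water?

Ca₃(PO₄)₂(s) ⇌ 3 Ca²⁺(aq) + 2 PO₄³⁻(aq)
If s mol/L of Ca₃(PO₄)₂ dissolves, [Ca²⁺] = 3s and [PO₄³⁻] = 2s.
Ksp = [Ca²⁺]^3[PO₄³⁻]^2 = (3s)^3 · (2s)^2 = 108s^5
108s^5 = 2.54×10⁻³³  ⇒  s^5 = 2.35×10⁻³⁵
Taking the 5th root, s = 1.19×10⁻⁷ mol L⁻¹.

1.19×10⁻⁷ M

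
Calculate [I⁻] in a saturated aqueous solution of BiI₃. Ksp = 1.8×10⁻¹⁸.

4.8×10⁻⁵ M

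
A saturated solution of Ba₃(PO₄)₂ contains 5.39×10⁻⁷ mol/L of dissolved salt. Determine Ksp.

Ksp = 4.91×10⁻³⁰

Ba₃(PO₄)₂(s) ⇌ 3 Ba²⁺(aq) + 2 PO₄³⁻(aq)
Call the molar solubility s, so that [Ba²⁺] = 3s and [PO₄³⁻] = 2s.
Ksp = [Ba²⁺]^3[PO₄³⁻]^2 = (3s)^3 · (2s)^2 = 108s^5
Ksp = 108 × (5.39×10⁻⁷)^5 = 4.91×10⁻³⁰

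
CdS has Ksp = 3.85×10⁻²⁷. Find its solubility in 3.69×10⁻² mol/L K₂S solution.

CdS(s) ⇌ Cd²⁺(aq) + S²⁻(aq)
S²⁻ is already present at 3.69×10⁻² mol/L. If s mol/L of CdS dissolves, [Cd²⁺] = s while [S²⁻] ≈ 3.69×10⁻² mol/L.
Ksp = [Cd²⁺][S²⁻] = s(3.69×10⁻²)
s = 3.85×10⁻²⁷ / (3.69×10⁻²) = 1.04×10⁻²⁵
s = 1.04×10⁻²⁵ mol/L

1.04×10⁻²⁵ M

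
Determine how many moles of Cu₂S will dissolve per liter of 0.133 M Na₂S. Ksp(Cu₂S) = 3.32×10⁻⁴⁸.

2.50×10⁻²⁴ M

Cu₂S(s) ⇌ 2 Cu⁺(aq) + S²⁻(aq)
The solution already contains S²⁻ at 0.133 M. Let s be the molar solubility of Cu₂S.
[S²⁻] ≈ 0.133 M (common ion dominates); [Cu⁺] = 2s.
Ksp = [Cu⁺]^2[S²⁻] = (2s)^2(0.133)
(2s)^2 = 3.32×10⁻⁴⁸ / (0.133) = 2.50×10⁻⁴⁷
s = 2.50×10⁻²⁴ M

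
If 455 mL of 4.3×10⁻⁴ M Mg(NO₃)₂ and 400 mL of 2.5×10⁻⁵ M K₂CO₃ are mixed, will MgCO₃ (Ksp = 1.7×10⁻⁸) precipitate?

No

The combined volume is 855 mL.
[Mg²⁺] = (4.3×10⁻⁴)(455)/855 = 2.3×10⁻⁴ M
[CO₃²⁻] = (2.5×10⁻⁵)(400)/855 = 1.2×10⁻⁵ M
Q = [Mg²⁺][CO₃²⁻] = 2.7×10⁻⁹
Q = 2.7×10⁻⁹ < Ksp = 1.7×10⁻⁸, so the solution is unsaturated and no precipitate forms.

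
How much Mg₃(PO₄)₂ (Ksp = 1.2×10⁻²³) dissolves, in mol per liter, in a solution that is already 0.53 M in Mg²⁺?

Mg₃(PO₄)₂(s) ⇌ 3 Mg²⁺(aq) + 2 PO₄³⁻(aq)
Let s be the solubility of Mg₃(PO₄)₂ here. The common ion gives [Mg²⁺] ≈ 0.53 M, and [PO₄³⁻] = 2s.
Ksp = [Mg²⁺]^3[PO₄³⁻]^2 = (0.53)^3(2s)^2
(2s)^2 = 1.2×10⁻²³ / (0.53)^3 = 8.1×10⁻²³
s = 4.5×10⁻¹² M

4.5×10⁻¹² M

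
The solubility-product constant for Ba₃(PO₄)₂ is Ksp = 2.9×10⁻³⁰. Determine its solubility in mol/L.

Ba₃(PO₄)₂(s) ⇌ 3 Ba²⁺(aq) + 2 PO₄³⁻(aq)
With molar solubility s: [Ba²⁺] = 3s, [PO₄³⁻] = 2s.
Ksp = [Ba²⁺]^3[PO₄³⁻]^2 = (3s)^3 · (2s)^2 = 108s^5
108s^5 = 2.9×10⁻³⁰  ⇒  s^5 = 2.7×10⁻³²
s = (2.7×10⁻³²)^(1/5) = 4.9×10⁻⁷ mol L⁻¹

4.9×10⁻⁷ M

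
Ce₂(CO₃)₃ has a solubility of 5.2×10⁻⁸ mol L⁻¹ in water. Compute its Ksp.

Ksp = 4.1×10⁻³⁵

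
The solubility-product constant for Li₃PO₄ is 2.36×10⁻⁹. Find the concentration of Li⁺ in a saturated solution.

9.17×10⁻³ M

Li₃PO₄(s) ⇌ 3 Li⁺(aq) + PO₄³⁻(aq)
With molar solubility s: [Li⁺] = 3s, [PO₄³⁻] = s.
Ksp = [Li⁺]^3[PO₄³⁻] = (3s)^3 · s = 27s^4 = 2.36×10⁻⁹
s = 3.06×10⁻³ mol L⁻¹
[Li⁺] = 3s = 9.17×10⁻³ mol L⁻¹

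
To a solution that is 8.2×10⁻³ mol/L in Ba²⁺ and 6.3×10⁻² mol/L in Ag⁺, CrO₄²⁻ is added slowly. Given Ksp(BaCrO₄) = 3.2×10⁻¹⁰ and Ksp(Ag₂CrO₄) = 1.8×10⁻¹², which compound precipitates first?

Ag₂CrO₄

The threshold for precipitation is Q = Ksp.
For BaCrO₄: [CrO₄²⁻] = (Ksp/[Ba²⁺]) = 3.9×10⁻⁸ mol/L
For Ag₂CrO₄: [CrO₄²⁻] = (Ksp/[Ag⁺]^2) = 4.5×10⁻¹⁰ mol/L
Since Ag₂CrO₄ needs less CrO₄²⁻ to reach saturation, it precipitates first.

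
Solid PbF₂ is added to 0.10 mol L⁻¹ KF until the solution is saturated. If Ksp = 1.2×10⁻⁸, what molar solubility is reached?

PbF₂(s) ⇌ Pb²⁺(aq) + 2 F⁻(aq)
The solution already contains F⁻ at 0.10 mol L⁻¹. Let s be the molar solubility of PbF₂.
[F⁻] ≈ 0.10 mol L⁻¹ (common ion dominates); [Pb²⁺] = s.
Ksp = [Pb²⁺][F⁻]^2 = s(0.10)^2
s = 1.2×10⁻⁸ / (0.10)^2 = 1.2×10⁻⁶
s = 1.2×10⁻⁶ mol L⁻¹

1.2×10⁻⁶ M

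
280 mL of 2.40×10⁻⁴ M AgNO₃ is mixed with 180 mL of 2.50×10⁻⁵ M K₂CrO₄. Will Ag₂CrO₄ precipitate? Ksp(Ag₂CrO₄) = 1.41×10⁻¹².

The combined volume is 460 mL.
[Ag⁺] = (2.40×10⁻⁴)(280)/460 = 1.46×10⁻⁴ M
[CrO₄²⁻] = (2.50×10⁻⁵)(180)/460 = 9.78×10⁻⁶ M
Q = [Ag⁺]^2[CrO₄²⁻] = 2.09×10⁻¹³
Q < Ksp (2.09×10⁻¹³ vs 1.41×10⁻¹²); the solution remains unsaturated and no precipitate forms.

No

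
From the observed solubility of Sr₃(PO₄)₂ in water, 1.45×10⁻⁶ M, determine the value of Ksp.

Ksp = 6.92×10⁻²⁸

Sr₃(PO₄)₂(s) ⇌ 3 Sr²⁺(aq) + 2 PO₄³⁻(aq)
Let s be the molar solubility. Then [Sr²⁺] = 3s and [PO₄³⁻] = 2s.
Ksp = [Sr²⁺]^3[PO₄³⁻]^2 = (3s)^3 · (2s)^2 = 108s^5
Ksp = 108 × (1.45×10⁻⁶)^5 = 6.92×10⁻²⁸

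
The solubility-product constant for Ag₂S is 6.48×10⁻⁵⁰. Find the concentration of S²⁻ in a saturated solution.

2.53×10⁻¹⁷ M

Ag₂S(s) ⇌ 2 Ag⁺(aq) + S²⁻(aq)
For each mole of Ag₂S that dissolves per liter, [Ag⁺] = 2s and [S²⁻] = s; let s denote this solubility.
Ksp = [Ag⁺]^2[S²⁻] = (2s)^2 · s = 4s^3 = 6.48×10⁻⁵⁰
s = 2.53×10⁻¹⁷ mol/L
[S²⁻] = s = 2.53×10⁻¹⁷ mol/L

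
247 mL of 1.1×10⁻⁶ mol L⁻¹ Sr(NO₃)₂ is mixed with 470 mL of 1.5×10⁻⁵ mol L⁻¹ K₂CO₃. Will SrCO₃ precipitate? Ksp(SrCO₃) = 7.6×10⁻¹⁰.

Total volume after mixing = 247 + 470 = 717 mL.
[Sr²⁺] = (1.1×10⁻⁶)(247)/717 = 3.8×10⁻⁷ mol L⁻¹
[CO₃²⁻] = (1.5×10⁻⁵)(470)/717 = 9.8×10⁻⁶ mol L⁻¹
Q = [Sr²⁺][CO₃²⁻] = 3.7×10⁻¹²
Q = 3.7×10⁻¹² < Ksp = 7.6×10⁻¹⁰, so the solution is unsaturated and no precipitate forms.

No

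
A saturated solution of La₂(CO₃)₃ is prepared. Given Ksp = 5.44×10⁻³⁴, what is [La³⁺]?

La₂(CO₃)₃(s) ⇌ 2 La³⁺(aq) + 3 CO₃²⁻(aq)
Call the molar solubility s, so that [La³⁺] = 2s and [CO₃²⁻] = 3s.
Ksp = [La³⁺]^2[CO₃²⁻]^3 = (2s)^2 · (3s)^3 = 108s^5 = 5.44×10⁻³⁴
s = 8.72×10⁻⁸ M
[La³⁺] = 2s = 1.74×10⁻⁷ M

1.74×10⁻⁷ M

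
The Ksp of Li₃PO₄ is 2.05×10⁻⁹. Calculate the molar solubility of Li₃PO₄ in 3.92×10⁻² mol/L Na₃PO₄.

Li₃PO₄(s) ⇌ 3 Li⁺(aq) + PO₄³⁻(aq)
The solution already contains PO₄³⁻ at 3.92×10⁻² mol/L. Let s be the molar solubility of Li₃PO₄.
[PO₄³⁻] ≈ 3.92×10⁻² mol/L (common ion dominates); [Li⁺] = 3s.
Ksp = [Li⁺]^3[PO₄³⁻] = (3s)^3(3.92×10⁻²)
(3s)^3 = 2.05×10⁻⁹ / (3.92×10⁻²) = 5.23×10⁻⁸
s = 1.25×10⁻³ mol/L

1.25×10⁻³ M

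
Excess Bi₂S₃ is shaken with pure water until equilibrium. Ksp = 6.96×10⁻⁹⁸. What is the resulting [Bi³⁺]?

2.90×10⁻²⁰ M

Bi₂S₃(s) ⇌ 2 Bi³⁺(aq) + 3 S²⁻(aq)
Call the molar solubility s, so that [Bi³⁺] = 2s and [S²⁻] = 3s.
Ksp = [Bi³⁺]^2[S²⁻]^3 = (2s)^2 · (3s)^3 = 108s^5 = 6.96×10⁻⁹⁸
s = 1.45×10⁻²⁰ M
[Bi³⁺] = 2s = 2.90×10⁻²⁰ M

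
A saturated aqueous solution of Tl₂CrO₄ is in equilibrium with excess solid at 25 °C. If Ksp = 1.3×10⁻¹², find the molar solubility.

Tl₂CrO₄(s) ⇌ 2 Tl⁺(aq) + CrO₄²⁻(aq)
With molar solubility s: [Tl⁺] = 2s, [CrO₄²⁻] = s.
Ksp = [Tl⁺]^2[CrO₄²⁻] = (2s)^2 · s = 4s^3
4s^3 = 1.3×10⁻¹²  ⇒  s^3 = 3.3×10⁻¹³
s = 6.9×10⁻⁵ mol/L

6.9×10⁻⁵ M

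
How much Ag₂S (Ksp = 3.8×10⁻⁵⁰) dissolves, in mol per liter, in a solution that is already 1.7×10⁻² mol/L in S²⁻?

7.5×10⁻²⁵ M

Ag₂S(s) ⇌ 2 Ag⁺(aq) + S²⁻(aq)
The solution already contains S²⁻ at 1.7×10⁻² mol/L. Let s be the molar solubility of Ag₂S.
[S²⁻] ≈ 1.7×10⁻² mol/L (common ion dominates); [Ag⁺] = 2s.
Ksp = [Ag⁺]^2[S²⁻] = (2s)^2(1.7×10⁻²)
(2s)^2 = 3.8×10⁻⁵⁰ / (1.7×10⁻²) = 2.2×10⁻⁴⁸
s = 7.5×10⁻²⁵ mol/L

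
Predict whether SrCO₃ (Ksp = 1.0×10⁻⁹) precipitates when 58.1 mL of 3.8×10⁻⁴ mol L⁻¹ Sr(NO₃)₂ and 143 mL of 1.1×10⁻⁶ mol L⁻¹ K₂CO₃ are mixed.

Total volume after mixing = 58.1 + 143 = 201.1 mL.
[Sr²⁺] = (3.8×10⁻⁴)(58.1)/201.1 = 1.1×10⁻⁴ mol L⁻¹
[CO₃²⁻] = (1.1×10⁻⁶)(143)/201.1 = 7.8×10⁻⁷ mol L⁻¹
Q = [Sr²⁺][CO₃²⁻] = 8.6×10⁻¹¹
Since Q (8.6×10⁻¹¹) is less than Ksp (1.0×10⁻⁹), no SrCO₃ precipitates.

No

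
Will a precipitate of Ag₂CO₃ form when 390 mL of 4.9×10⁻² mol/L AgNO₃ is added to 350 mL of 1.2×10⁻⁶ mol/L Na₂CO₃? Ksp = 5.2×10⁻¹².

Yes

Total volume after mixing = 390 + 350 = 740 mL.
[Ag⁺] = (4.9×10⁻²)(390)/740 = 2.6×10⁻² mol/L
[CO₃²⁻] = (1.2×10⁻⁶)(350)/740 = 5.7×10⁻⁷ mol/L
Q = [Ag⁺]^2[CO₃²⁻] = 3.8×10⁻¹⁰
Because Q > Ksp (3.8×10⁻¹⁰ vs 5.2×10⁻¹²), a precipitate of Ag₂CO₃ forms.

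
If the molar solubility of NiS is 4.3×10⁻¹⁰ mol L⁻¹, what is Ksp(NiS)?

NiS(s) ⇌ Ni²⁺(aq) + S²⁻(aq)
Let s be the molar solubility. Then [Ni²⁺] = s and [S²⁻] = s.
Ksp = [Ni²⁺][S²⁻] = s · s = s^2
Ksp = (4.3×10⁻¹⁰)^2 = 1.8×10⁻¹⁹

Ksp = 1.8×10⁻¹⁹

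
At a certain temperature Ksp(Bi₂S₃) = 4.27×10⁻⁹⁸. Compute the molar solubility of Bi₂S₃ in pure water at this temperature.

Bi₂S₃(s) ⇌ 2 Bi³⁺(aq) + 3 S²⁻(aq)
Call the molar solubility s, so that [Bi³⁺] = 2s and [S²⁻] = 3s.
Ksp = [Bi³⁺]^2[S²⁻]^3 = (2s)^2 · (3s)^3 = 108s^5
108s^5 = 4.27×10⁻⁹⁸  ⇒  s^5 = 3.95×10⁻¹⁰⁰
Taking the 5th root, s = 1.32×10⁻²⁰ mol L⁻¹.

1.32×10⁻²⁰ M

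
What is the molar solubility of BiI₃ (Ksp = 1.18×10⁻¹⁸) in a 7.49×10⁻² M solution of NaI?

2.81×10⁻¹⁵ M

BiI₃(s) ⇌ Bi³⁺(aq) + 3 I⁻(aq)
With I⁻ already at 7.49×10⁻² M and s small, take [I⁻] ≈ 7.49×10⁻² M and [Bi³⁺] = s.
Ksp = [Bi³⁺][I⁻]^3 = s(7.49×10⁻²)^3
s = 1.18×10⁻¹⁸ / (7.49×10⁻²)^3 = 2.81×10⁻¹⁵
s = 2.81×10⁻¹⁵ M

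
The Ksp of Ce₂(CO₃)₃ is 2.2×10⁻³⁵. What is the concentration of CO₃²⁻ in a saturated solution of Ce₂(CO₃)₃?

1.4×10⁻⁷ M

Ce₂(CO₃)₃(s) ⇌ 2 Ce³⁺(aq) + 3 CO₃²⁻(aq)
Call the molar solubility s, so that [Ce³⁺] = 2s and [CO₃²⁻] = 3s.
Ksp = [Ce³⁺]^2[CO₃²⁻]^3 = (2s)^2 · (3s)^3 = 108s^5 = 2.2×10⁻³⁵
s = 4.6×10⁻⁸ mol L⁻¹
[CO₃²⁻] = 3s = 1.4×10⁻⁷ mol L⁻¹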